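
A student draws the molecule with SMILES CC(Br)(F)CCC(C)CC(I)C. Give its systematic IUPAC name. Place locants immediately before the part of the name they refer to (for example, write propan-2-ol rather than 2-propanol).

The longest carbon chain is 8 atoms: the parent is octane.
Choose the numbering such that the substituent locant set {2,2,5,7} is lower than {2,4,7,7} at the first point of difference.
With this numbering: a bromo group at C-2; a fluoro group at C-2; an iodo group at C-7; a methyl group at C-5.
Prefixes are listed alphabetically: bromo, fluoro, iodo, methyl.
Assembling the pieces gives 2-bromo-2-fluoro-7-iodo-5-methyloctane.

2-bromo-2-fluoro-7-iodo-5-methyloctane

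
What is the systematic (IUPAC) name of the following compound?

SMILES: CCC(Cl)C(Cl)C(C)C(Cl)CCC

The longest carbon chain is 9 atoms: the parent is nonane.
Choose the numbering such that the substituent locant set {3,4,5,6} is lower than {4,5,6,7} at the first point of difference.
This places chloro groups at C-3 and C-4 and C-6; a methyl group at C-5.
Prefixes are listed alphabetically: chloro, methyl.
The name is 3,4,6-trichloro-5-methylnonane.

3,4,6-trichloro-5-methylnonane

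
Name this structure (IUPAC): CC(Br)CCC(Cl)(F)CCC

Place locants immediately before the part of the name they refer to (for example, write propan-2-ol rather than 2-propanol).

2-bromo-5-chloro-5-fluorooctane

The parent chain contains 8 carbons (octane).
Choose the numbering such that the substituent locant set {2,5,5} is lower than {4,4,7} at the first point of difference.
With this numbering: a bromo group at C-2; a chloro group at C-5; a fluoro group at C-5.
Substituent prefixes are cited in alphabetical order (multiplying prefixes like di-/tri- are ignored for ordering).
The name is 2-bromo-5-chloro-5-fluorooctane.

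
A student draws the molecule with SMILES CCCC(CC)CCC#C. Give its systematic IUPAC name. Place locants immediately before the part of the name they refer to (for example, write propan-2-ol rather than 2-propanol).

5-ethyloct-1-yne

The longest chain bearing the multiple bond is 8 carbons long (octane).
A C≡C triple bond in the chain gives the infix -yne-.
The numbering direction is chosen so that numbering from this end puts the triple bond at C-1 rather than C-7.
This places the triple bond between C-1 and C-2; an ethyl group at C-5.
The name is 5-ethyloct-1-yne.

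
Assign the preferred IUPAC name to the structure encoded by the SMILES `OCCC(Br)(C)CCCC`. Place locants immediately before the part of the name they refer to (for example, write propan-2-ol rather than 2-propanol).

3-bromo-3-methylheptan-1-ol

The longest chain bearing the –OH group is 7 carbons long (heptane).
The principal characteristic group is an alcohol (–OH), named with the suffix -ol.
The numbering direction is chosen so that numbering from this end puts the hydroxyl group at C-1 rather than C-7.
With this numbering: the hydroxyl at C-1; a bromo group at C-3; a methyl group at C-3.
Prefixes are listed alphabetically: bromo, methyl.
Assembling the pieces gives 3-bromo-3-methylheptan-1-ol.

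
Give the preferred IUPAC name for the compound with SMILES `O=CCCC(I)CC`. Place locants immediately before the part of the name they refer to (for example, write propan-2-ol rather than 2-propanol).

4-iodohexanal

The longest carbon chain that includes the –CHO group has 6 carbons, so the parent hydride is hexane.
An aldehyde (terminal –CHO) is the principal characteristic group, giving the suffix -al.
Choose the numbering such that the aldehyde carbon is C-1 by definition.
With this numbering: an iodo group at C-4.
The name is 4-iodohexanal.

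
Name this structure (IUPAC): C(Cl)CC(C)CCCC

1-chloro-3-methylheptane

The parent chain contains 7 carbons (heptane).
The numbering direction is chosen so that the substituent locant set {1,3} is lower than {5,7} at the first point of difference.
That gives a chloro group at C-1; a methyl group at C-3.
The substituents are ordered alphabetically, ignoring any di-/tri- multipliers.
The name is 1-chloro-3-methylheptane.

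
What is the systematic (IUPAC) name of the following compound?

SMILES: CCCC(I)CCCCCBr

1-bromo-6-iodononane

The parent chain contains 9 carbons (nonane).
Number the chain so that the substituent locant set {1,6} is lower than {4,9} at the first point of difference.
This places a bromo group at C-1; an iodo group at C-6.
Substituent prefixes are cited in alphabetical order (multiplying prefixes like di-/tri- are ignored for ordering).
The name is 1-bromo-6-iodononane.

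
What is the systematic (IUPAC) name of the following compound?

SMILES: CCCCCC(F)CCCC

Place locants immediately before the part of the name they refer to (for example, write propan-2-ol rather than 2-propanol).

5-fluorodecane

The longest carbon chain is 10 atoms: the parent is decane.
Choose the numbering such that the substituent locant set {5} is lower than {6} at the first point of difference.
This places a fluoro group at C-5.
The name is 5-fluorodecane.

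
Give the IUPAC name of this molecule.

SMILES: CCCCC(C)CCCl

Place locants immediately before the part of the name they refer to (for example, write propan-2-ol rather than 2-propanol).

The longest carbon chain is 7 atoms: the parent is heptane.
Choose the numbering such that the substituent locant set {1,3} is lower than {5,7} at the first point of difference.
That gives a chloro group at C-1; a methyl group at C-3.
Substituent prefixes are cited in alphabetical order (multiplying prefixes like di-/tri- are ignored for ordering).
Assembling the pieces gives 1-chloro-3-methylheptane.

1-chloro-3-methylheptane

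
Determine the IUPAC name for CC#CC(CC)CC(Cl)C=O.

2-chloro-4-ethylhept-5-ynal

The longest carbon chain that includes the –CHO group and the multiple bond has 7 carbons, so the parent hydride is heptane.
The principal characteristic group is an aldehyde (terminal –CHO), named with the suffix -al.
A C≡C triple bond in the chain gives the infix -yne-.
Number the chain so that the aldehyde carbon is C-1 by definition.
That gives the triple bond between C-5 and C-6; a chloro group at C-2; an ethyl group at C-4.
Substituent prefixes are cited in alphabetical order (multiplying prefixes like di-/tri- are ignored for ordering).
Putting it together: 2-chloro-4-ethylhept-5-ynal.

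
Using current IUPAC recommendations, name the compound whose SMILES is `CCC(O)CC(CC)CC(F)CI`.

Counting along the main chain through the –OH group gives 8 carbons: the parent is octane.
An alcohol (–OH) is the principal characteristic group, giving the suffix -ol.
The numbering direction is chosen so that numbering from this end puts the hydroxyl group at C-3 rather than C-6.
This places the hydroxyl at C-3; an ethyl group at C-5; a fluoro group at C-7; an iodo group at C-8.
Substituent prefixes are cited in alphabetical order (multiplying prefixes like di-/tri- are ignored for ordering).
The name is 5-ethyl-7-fluoro-8-iodooctan-3-ol.

5-ethyl-7-fluoro-8-iodooctan-3-ol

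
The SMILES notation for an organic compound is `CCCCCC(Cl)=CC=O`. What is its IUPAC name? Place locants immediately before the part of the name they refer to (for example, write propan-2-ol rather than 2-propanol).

3-chlorooct-2-enal

The longest chain bearing the –CHO group and the multiple bond is 8 carbons long (octane).
An aldehyde (terminal –CHO) is the principal characteristic group, giving the suffix -al.
There is one C=C double bond, indicated by the ending -ene.
The numbering direction is chosen so that the aldehyde carbon is C-1 by definition.
With this numbering: the double bond between C-2 and C-3; a chloro group at C-3.
Assembling the pieces gives 3-chlorooct-2-enal.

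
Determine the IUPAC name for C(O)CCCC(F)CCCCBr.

9-bromo-5-fluorononan-1-ol

Counting along the main chain through the –OH group gives 9 carbons: the parent is nonane.
The principal characteristic group is an alcohol (–OH), named with the suffix -ol.
Choose the numbering such that numbering from this end puts the hydroxyl group at C-1 rather than C-9.
With this numbering: the hydroxyl at C-1; a bromo group at C-9; a fluoro group at C-5.
Substituent prefixes are cited in alphabetical order (multiplying prefixes like di-/tri- are ignored for ordering).
Assembling the pieces gives 9-bromo-5-fluorononan-1-ol.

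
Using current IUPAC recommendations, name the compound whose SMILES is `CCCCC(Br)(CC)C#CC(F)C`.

5-bromo-5-ethyl-2-fluoronon-3-yne

The longest chain bearing the multiple bond is 9 carbons long (nonane).
A C≡C triple bond in the chain gives the infix -yne-.
Choose the numbering such that numbering from this end puts the triple bond at C-3 rather than C-6.
With this numbering: the triple bond between C-3 and C-4; a bromo group at C-5; an ethyl group at C-5; a fluoro group at C-2.
Substituent prefixes are cited in alphabetical order (multiplying prefixes like di-/tri- are ignored for ordering).
Assembling the pieces gives 5-bromo-5-ethyl-2-fluoronon-3-yne.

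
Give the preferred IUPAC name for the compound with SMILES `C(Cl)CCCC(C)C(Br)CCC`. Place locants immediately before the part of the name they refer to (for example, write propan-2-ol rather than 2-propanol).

The longest carbon chain is 9 atoms: the parent is nonane.
Choose the numbering such that the substituent locant set {1,5,6} is lower than {4,5,9} at the first point of difference.
That gives a bromo group at C-6; a chloro group at C-1; a methyl group at C-5.
The substituents are ordered alphabetically, ignoring any di-/tri- multipliers.
Putting it together: 6-bromo-1-chloro-5-methylnonane.

6-bromo-1-chloro-5-methylnonane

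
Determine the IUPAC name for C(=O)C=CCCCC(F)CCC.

7-fluorodec-2-enal

Counting along the main chain through the –CHO group and the multiple bond gives 10 carbons: the parent is decane.
An aldehyde (terminal –CHO) is the principal characteristic group, giving the suffix -al.
There is one C=C double bond, indicated by the ending -ene.
Number the chain so that the aldehyde carbon is C-1 by definition.
With this numbering: the double bond between C-2 and C-3; a fluoro group at C-7.
Putting it together: 7-fluorodec-2-enal.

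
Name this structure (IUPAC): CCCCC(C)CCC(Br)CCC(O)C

5-bromo-8-methyldodecan-2-ol

The longest chain bearing the –OH group is 12 carbons long (dodecane).
The principal characteristic group is an alcohol (–OH), named with the suffix -ol.
Choose the numbering such that numbering from this end puts the hydroxyl group at C-2 rather than C-11.
This places the hydroxyl at C-2; a bromo group at C-5; a methyl group at C-8.
Substituent prefixes are cited in alphabetical order (multiplying prefixes like di-/tri- are ignored for ordering).
The name is 5-bromo-8-methyldodecan-2-ol.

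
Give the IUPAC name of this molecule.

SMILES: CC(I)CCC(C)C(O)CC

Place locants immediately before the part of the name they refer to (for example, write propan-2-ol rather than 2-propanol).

The longest carbon chain that includes the –OH group has 8 carbons, so the parent hydride is octane.
The principal characteristic group is an alcohol (–OH), named with the suffix -ol.
The numbering direction is chosen so that numbering from this end puts the hydroxyl group at C-3 rather than C-6.
With this numbering: the hydroxyl at C-3; an iodo group at C-7; a methyl group at C-4.
Prefixes are listed alphabetically: iodo, methyl.
The name is 7-iodo-4-methyloctan-3-ol.

7-iodo-4-methyloctan-3-ol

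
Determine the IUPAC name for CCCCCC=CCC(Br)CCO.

3-bromoundec-5-en-1-ol

The longest carbon chain that includes the –OH group and the multiple bond has 11 carbons, so the parent hydride is undecane.
The highest-priority functional group is an alcohol (–OH), so the name ends in -ol.
There is one C=C double bond, indicated by the ending -ene.
The numbering direction is chosen so that numbering from this end puts the hydroxyl group at C-1 rather than C-11.
This places the hydroxyl at C-1; the double bond between C-5 and C-6; a bromo group at C-3.
Assembling the pieces gives 3-bromoundec-5-en-1-ol.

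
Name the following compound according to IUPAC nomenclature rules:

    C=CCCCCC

The longest carbon chain that includes the multiple bond has 7 carbons, so the parent hydride is heptane.
There is one C=C double bond, indicated by the ending -ene.
Number the chain so that numbering from this end puts the double bond at C-1 rather than C-6.
With this numbering: the double bond between C-1 and C-2.
Putting it together: hept-1-ene.

hept-1-ene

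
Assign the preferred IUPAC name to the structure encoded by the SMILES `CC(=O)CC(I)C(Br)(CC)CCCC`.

The longest carbon chain that includes the carbonyl has 9 carbons, so the parent hydride is nonane.
A ketone (C=O on an internal carbon) is the principal characteristic group, giving the suffix -one.
Number the chain so that numbering from this end puts the carbonyl group at C-2 rather than C-8.
This places the carbonyl at C-2; a bromo group at C-5; an ethyl group at C-5; an iodo group at C-4.
Substituent prefixes are cited in alphabetical order (multiplying prefixes like di-/tri- are ignored for ordering).
The name is 5-bromo-5-ethyl-4-iodononan-2-one.

5-bromo-5-ethyl-4-iodononan-2-one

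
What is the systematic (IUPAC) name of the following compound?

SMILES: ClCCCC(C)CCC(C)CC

The parent chain contains 9 carbons (nonane).
Choose the numbering such that the substituent locant set {1,4,7} is lower than {3,6,9} at the first point of difference.
This places a chloro group at C-1; methyl groups at C-4 and C-7.
Prefixes are listed alphabetically: chloro, methyl.
Assembling the pieces gives 1-chloro-4,7-dimethylnonane.

1-chloro-4,7-dimethylnonane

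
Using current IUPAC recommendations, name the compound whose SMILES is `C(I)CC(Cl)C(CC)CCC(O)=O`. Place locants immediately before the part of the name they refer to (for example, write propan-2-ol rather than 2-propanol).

Counting along the main chain through the –COOH group gives 7 carbons: the parent is heptane.
A carboxylic acid (terminal –COOH) is the principal characteristic group, giving the suffix -oic acid.
Number the chain so that the carboxylic acid carbon is C-1 by definition.
This places a chloro group at C-5; an ethyl group at C-4; an iodo group at C-7.
Substituent prefixes are cited in alphabetical order (multiplying prefixes like di-/tri- are ignored for ordering).
Putting it together: 5-chloro-4-ethyl-7-iodoheptanoic acid.

5-chloro-4-ethyl-7-iodoheptanoic acid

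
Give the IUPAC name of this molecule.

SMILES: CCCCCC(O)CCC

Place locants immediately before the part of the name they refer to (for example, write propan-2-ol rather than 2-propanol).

nonan-4-ol

The longest chain bearing the –OH group is 9 carbons long (nonane).
The highest-priority functional group is an alcohol (–OH), so the name ends in -ol.
Choose the numbering such that numbering from this end puts the hydroxyl group at C-4 rather than C-6.
With this numbering: the hydroxyl at C-4.
Assembling the pieces gives nonan-4-ol.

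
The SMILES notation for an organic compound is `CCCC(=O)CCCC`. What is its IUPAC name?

The longest chain bearing the carbonyl is 8 carbons long (octane).
A ketone (C=O on an internal carbon) is the principal characteristic group, giving the suffix -one.
Number the chain so that numbering from this end puts the carbonyl group at C-4 rather than C-5.
With this numbering: the carbonyl at C-4.
Putting it together: octan-4-one.

octan-4-one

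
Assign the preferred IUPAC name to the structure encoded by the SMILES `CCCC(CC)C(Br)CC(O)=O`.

The longest chain bearing the –COOH group is 7 carbons long (heptane).
A carboxylic acid (terminal –COOH) is the principal characteristic group, giving the suffix -oic acid.
The numbering direction is chosen so that the carboxylic acid carbon is C-1 by definition.
With this numbering: a bromo group at C-3; an ethyl group at C-4.
The substituents are ordered alphabetically, ignoring any di-/tri- multipliers.
Putting it together: 3-bromo-4-ethylheptanoic acid.

3-bromo-4-ethylheptanoic acid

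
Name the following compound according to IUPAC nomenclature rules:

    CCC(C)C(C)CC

The longest continuous carbon chain has 6 atoms, so the parent hydride is hexane.
Both numbering directions give the same locant set; either may be used.
That gives methyl groups at C-3 and C-4.
The name is 3,4-dimethylhexane.

3,4-dimethylhexane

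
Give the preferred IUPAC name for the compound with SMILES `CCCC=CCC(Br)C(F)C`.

7-bromo-8-fluoronon-4-ene

The longest chain bearing the multiple bond is 9 carbons long (nonane).
There is one C=C double bond, indicated by the ending -ene.
Choose the numbering such that numbering from this end puts the double bond at C-4 rather than C-5.
That gives the double bond between C-4 and C-5; a bromo group at C-7; a fluoro group at C-8.
Prefixes are listed alphabetically: bromo, fluoro.
Putting it together: 7-bromo-8-fluoronon-4-ene.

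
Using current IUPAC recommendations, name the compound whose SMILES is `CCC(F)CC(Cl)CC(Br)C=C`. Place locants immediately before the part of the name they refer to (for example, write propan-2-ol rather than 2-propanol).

3-bromo-5-chloro-7-fluoronon-1-ene

The longest chain bearing the multiple bond is 9 carbons long (nonane).
The chain contains a C=C double bond, so the unsaturation ending is -ene.
Number the chain so that numbering from this end puts the double bond at C-1 rather than C-8.
With this numbering: the double bond between C-1 and C-2; a bromo group at C-3; a chloro group at C-5; a fluoro group at C-7.
Prefixes are listed alphabetically: bromo, chloro, fluoro.
Assembling the pieces gives 3-bromo-5-chloro-7-fluoronon-1-ene.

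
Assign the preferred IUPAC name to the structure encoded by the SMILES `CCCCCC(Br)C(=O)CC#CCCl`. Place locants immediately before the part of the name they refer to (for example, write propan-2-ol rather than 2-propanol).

6-bromo-1-chloroundec-2-yn-5-one

Counting along the main chain through the carbonyl and the multiple bond gives 11 carbons: the parent is undecane.
The highest-priority functional group is a ketone (C=O on an internal carbon), so the name ends in -one.
The chain contains a C≡C triple bond, so the unsaturation ending is -yne.
Choose the numbering such that numbering from this end puts the carbonyl group at C-5 rather than C-7.
This places the carbonyl at C-5; the triple bond between C-2 and C-3; a bromo group at C-6; a chloro group at C-1.
Prefixes are listed alphabetically: bromo, chloro.
The name is 6-bromo-1-chloroundec-2-yn-5-one.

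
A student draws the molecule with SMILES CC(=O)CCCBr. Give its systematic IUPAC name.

The longest chain bearing the carbonyl is 5 carbons long (pentane).
A ketone (C=O on an internal carbon) is the principal characteristic group, giving the suffix -one.
Choose the numbering such that numbering from this end puts the carbonyl group at C-2 rather than C-4.
With this numbering: the carbonyl at C-2; a bromo group at C-5.
Assembling the pieces gives 5-bromopentan-2-one.

5-bromopentan-2-one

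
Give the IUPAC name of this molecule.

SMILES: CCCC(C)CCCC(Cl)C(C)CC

The longest carbon chain is 11 atoms: the parent is undecane.
The numbering direction is chosen so that the substituent locant set {3,4,8} is lower than {4,8,9} at the first point of difference.
With this numbering: a chloro group at C-4; methyl groups at C-3 and C-8.
Prefixes are listed alphabetically: chloro, methyl.
Assembling the pieces gives 4-chloro-3,8-dimethylundecane.

4-chloro-3,8-dimethylundecane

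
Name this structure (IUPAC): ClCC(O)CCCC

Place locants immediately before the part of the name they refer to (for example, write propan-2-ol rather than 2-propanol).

The longest carbon chain that includes the –OH group has 6 carbons, so the parent hydride is hexane.
The highest-priority functional group is an alcohol (–OH), so the name ends in -ol.
Number the chain so that numbering from this end puts the hydroxyl group at C-2 rather than C-5.
With this numbering: the hydroxyl at C-2; a chloro group at C-1.
Putting it together: 1-chlorohexan-2-ol.

1-chlorohexan-2-ol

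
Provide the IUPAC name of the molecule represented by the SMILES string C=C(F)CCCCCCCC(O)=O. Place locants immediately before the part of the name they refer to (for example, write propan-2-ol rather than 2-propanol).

9-fluorodec-9-enoic acid

The longest carbon chain that includes the –COOH group and the multiple bond has 10 carbons, so the parent hydride is decane.
The highest-priority functional group is a carboxylic acid (terminal –COOH), so the name ends in -oic acid.
The chain contains a C=C double bond, so the unsaturation ending is -ene.
Choose the numbering such that the carboxylic acid carbon is C-1 by definition.
That gives the double bond between C-9 and C-10; a fluoro group at C-9.
The name is 9-fluorodec-9-enoic acid.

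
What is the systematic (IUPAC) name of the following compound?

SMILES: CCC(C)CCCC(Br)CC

3-bromo-7-methylnonane

The parent chain contains 9 carbons (nonane).
Number the chain so that the locant sets are identical either way, so the alphabetically earlier bromo substituent takes the lower locant (3 rather than 7).
That gives a bromo group at C-3; a methyl group at C-7.
The substituents are ordered alphabetically, ignoring any di-/tri- multipliers.
The name is 3-bromo-7-methylnonane.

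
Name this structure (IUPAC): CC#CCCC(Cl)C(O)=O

The longest chain bearing the –COOH group and the multiple bond is 7 carbons long (heptane).
The highest-priority functional group is a carboxylic acid (terminal –COOH), so the name ends in -oic acid.
The chain contains a C≡C triple bond, so the unsaturation ending is -yne.
Choose the numbering such that the carboxylic acid carbon is C-1 by definition.
With this numbering: the triple bond between C-5 and C-6; a chloro group at C-2.
Assembling the pieces gives 2-chlorohept-5-ynoic acid.

2-chlorohept-5-ynoic acid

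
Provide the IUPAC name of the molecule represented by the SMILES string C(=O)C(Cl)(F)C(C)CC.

2-chloro-2-fluoro-3-methylpentanal

The longest carbon chain that includes the –CHO group has 5 carbons, so the parent hydride is pentane.
The principal characteristic group is an aldehyde (terminal –CHO), named with the suffix -al.
Choose the numbering such that the aldehyde carbon is C-1 by definition.
With this numbering: a chloro group at C-2; a fluoro group at C-2; a methyl group at C-3.
The substituents are ordered alphabetically, ignoring any di-/tri- multipliers.
Assembling the pieces gives 2-chloro-2-fluoro-3-methylpentanal.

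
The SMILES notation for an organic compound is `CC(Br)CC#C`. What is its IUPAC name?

The longest carbon chain that includes the multiple bond has 5 carbons, so the parent hydride is pentane.
There is one C≡C triple bond, indicated by the ending -yne.
Choose the numbering such that numbering from this end puts the triple bond at C-1 rather than C-4.
That gives the triple bond between C-1 and C-2; a bromo group at C-4.
The name is 4-bromopent-1-yne.

4-bromopent-1-yne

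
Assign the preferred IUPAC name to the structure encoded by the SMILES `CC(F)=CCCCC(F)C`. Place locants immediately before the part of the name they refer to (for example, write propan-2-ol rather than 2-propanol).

The longest carbon chain that includes the multiple bond has 8 carbons, so the parent hydride is octane.
There is one C=C double bond, indicated by the ending -ene.
The numbering direction is chosen so that numbering from this end puts the double bond at C-2 rather than C-6.
This places the double bond between C-2 and C-3; fluoro groups at C-2 and C-7.
Putting it together: 2,7-difluorooct-2-ene.

2,7-difluorooct-2-ene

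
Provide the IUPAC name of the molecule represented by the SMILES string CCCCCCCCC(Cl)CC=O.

The longest chain bearing the –CHO group is 11 carbons long (undecane).
An aldehyde (terminal –CHO) is the principal characteristic group, giving the suffix -al.
Number the chain so that the aldehyde carbon is C-1 by definition.
With this numbering: a chloro group at C-3.
The name is 3-chloroundecanal.

3-chloroundecanal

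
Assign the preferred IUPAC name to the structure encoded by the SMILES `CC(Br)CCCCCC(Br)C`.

The longest continuous carbon chain has 9 atoms, so the parent hydride is nonane.
Numbering from either end gives identical locants here.
That gives bromo groups at C-2 and C-8.
Assembling the pieces gives 2,8-dibromononane.

2,8-dibromononane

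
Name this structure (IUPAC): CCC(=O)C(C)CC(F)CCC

Counting along the main chain through the carbonyl gives 9 carbons: the parent is nonane.
The principal characteristic group is a ketone (C=O on an internal carbon), named with the suffix -one.
Number the chain so that numbering from this end puts the carbonyl group at C-3 rather than C-7.
This places the carbonyl at C-3; a fluoro group at C-6; a methyl group at C-4.
Prefixes are listed alphabetically: fluoro, methyl.
Putting it together: 6-fluoro-4-methylnonan-3-one.

6-fluoro-4-methylnonan-3-one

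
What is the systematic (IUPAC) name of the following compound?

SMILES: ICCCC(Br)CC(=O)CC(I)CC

The longest chain bearing the carbonyl is 10 carbons long (decane).
A ketone (C=O on an internal carbon) is the principal characteristic group, giving the suffix -one.
Choose the numbering such that numbering from this end puts the carbonyl group at C-5 rather than C-6.
This places the carbonyl at C-5; a bromo group at C-7; iodo groups at C-3 and C-10.
The substituents are ordered alphabetically, ignoring any di-/tri- multipliers.
The name is 7-bromo-3,10-diiododecan-5-one.

7-bromo-3,10-diiododecan-5-one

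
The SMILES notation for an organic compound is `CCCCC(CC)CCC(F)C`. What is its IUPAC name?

The longest continuous carbon chain has 9 atoms, so the parent hydride is nonane.
The numbering direction is chosen so that the substituent locant set {2,5} is lower than {5,8} at the first point of difference.
With this numbering: an ethyl group at C-5; a fluoro group at C-2.
The substituents are ordered alphabetically, ignoring any di-/tri- multipliers.
Assembling the pieces gives 5-ethyl-2-fluorononane.

5-ethyl-2-fluorononane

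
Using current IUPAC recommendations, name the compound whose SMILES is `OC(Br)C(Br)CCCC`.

The longest chain bearing the –OH group is 6 carbons long (hexane).
The principal characteristic group is an alcohol (–OH), named with the suffix -ol.
Number the chain so that numbering from this end puts the hydroxyl group at C-1 rather than C-6.
That gives the hydroxyl at C-1; bromo groups at C-1 and C-2.
The name is 1,2-dibromohexan-1-ol.

1,2-dibromohexan-1-ol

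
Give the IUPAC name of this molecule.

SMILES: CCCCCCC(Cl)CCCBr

1-bromo-4-chlorodecane

The longest carbon chain is 10 atoms: the parent is decane.
The numbering direction is chosen so that the substituent locant set {1,4} is lower than {7,10} at the first point of difference.
This places a bromo group at C-1; a chloro group at C-4.
Substituent prefixes are cited in alphabetical order (multiplying prefixes like di-/tri- are ignored for ordering).
Assembling the pieces gives 1-bromo-4-chlorodecane.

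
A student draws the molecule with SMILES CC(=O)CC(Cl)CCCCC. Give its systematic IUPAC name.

4-chlorononan-2-one

Counting along the main chain through the carbonyl gives 9 carbons: the parent is nonane.
The highest-priority functional group is a ketone (C=O on an internal carbon), so the name ends in -one.
Choose the numbering such that numbering from this end puts the carbonyl group at C-2 rather than C-8.
With this numbering: the carbonyl at C-2; a chloro group at C-4.
The name is 4-chlorononan-2-one.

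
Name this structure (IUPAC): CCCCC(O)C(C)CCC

4-methylnonan-5-ol

Counting along the main chain through the –OH group gives 9 carbons: the parent is nonane.
An alcohol (–OH) is the principal characteristic group, giving the suffix -ol.
The numbering direction is chosen so that the substituent locant set {4} is lower than {6} at the first point of difference.
With this numbering: the hydroxyl at C-5; a methyl group at C-4.
The name is 4-methylnonan-5-ol.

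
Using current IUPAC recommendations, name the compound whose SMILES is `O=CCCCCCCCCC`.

decanal

The longest chain bearing the –CHO group is 10 carbons long (decane).
The principal characteristic group is an aldehyde (terminal –CHO), named with the suffix -al.
Choose the numbering such that the aldehyde carbon is C-1 by definition.
The name is decanal.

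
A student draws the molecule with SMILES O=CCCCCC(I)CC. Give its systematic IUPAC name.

The longest chain bearing the –CHO group is 8 carbons long (octane).
The principal characteristic group is an aldehyde (terminal –CHO), named with the suffix -al.
Number the chain so that the aldehyde carbon is C-1 by definition.
This places an iodo group at C-6.
Putting it together: 6-iodooctanal.

6-iodooctanal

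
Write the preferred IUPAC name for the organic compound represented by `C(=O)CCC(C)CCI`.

6-iodo-4-methylhexanal

The longest carbon chain that includes the –CHO group has 6 carbons, so the parent hydride is hexane.
The highest-priority functional group is an aldehyde (terminal –CHO), so the name ends in -al.
Number the chain so that the aldehyde carbon is C-1 by definition.
This places an iodo group at C-6; a methyl group at C-4.
Prefixes are listed alphabetically: iodo, methyl.
Assembling the pieces gives 6-iodo-4-methylhexanal.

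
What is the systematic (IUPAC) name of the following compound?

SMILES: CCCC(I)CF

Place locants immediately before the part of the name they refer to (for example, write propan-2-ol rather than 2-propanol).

The parent chain contains 5 carbons (pentane).
Number the chain so that the substituent locant set {1,2} is lower than {4,5} at the first point of difference.
This places a fluoro group at C-1; an iodo group at C-2.
The substituents are ordered alphabetically, ignoring any di-/tri- multipliers.
Putting it together: 1-fluoro-2-iodopentane.

1-fluoro-2-iodopentane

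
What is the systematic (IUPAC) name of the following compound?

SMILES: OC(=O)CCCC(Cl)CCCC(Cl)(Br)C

9-bromo-5,9-dichlorodecanoic acid

Counting along the main chain through the –COOH group gives 10 carbons: the parent is decane.
A carboxylic acid (terminal –COOH) is the principal characteristic group, giving the suffix -oic acid.
Number the chain so that the carboxylic acid carbon is C-1 by definition.
This places a bromo group at C-9; chloro groups at C-5 and C-9.
The substituents are ordered alphabetically, ignoring any di-/tri- multipliers.
Assembling the pieces gives 9-bromo-5,9-dichlorodecanoic acid.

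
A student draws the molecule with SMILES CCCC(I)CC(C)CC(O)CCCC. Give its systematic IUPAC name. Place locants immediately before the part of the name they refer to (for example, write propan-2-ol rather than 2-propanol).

9-iodo-7-methyldodecan-5-ol

The longest chain bearing the –OH group is 12 carbons long (dodecane).
The highest-priority functional group is an alcohol (–OH), so the name ends in -ol.
Number the chain so that numbering from this end puts the hydroxyl group at C-5 rather than C-8.
This places the hydroxyl at C-5; an iodo group at C-9; a methyl group at C-7.
Prefixes are listed alphabetically: iodo, methyl.
Putting it together: 9-iodo-7-methyldodecan-5-ol.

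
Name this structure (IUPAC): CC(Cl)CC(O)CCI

The longest chain bearing the –OH group is 6 carbons long (hexane).
An alcohol (–OH) is the principal characteristic group, giving the suffix -ol.
The numbering direction is chosen so that numbering from this end puts the hydroxyl group at C-3 rather than C-4.
That gives the hydroxyl at C-3; a chloro group at C-5; an iodo group at C-1.
The substituents are ordered alphabetically, ignoring any di-/tri- multipliers.
Assembling the pieces gives 5-chloro-1-iodohexan-3-ol.

5-chloro-1-iodohexan-3-ol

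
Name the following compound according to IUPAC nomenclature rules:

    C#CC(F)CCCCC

The longest carbon chain that includes the multiple bond has 8 carbons, so the parent hydride is octane.
The chain contains a C≡C triple bond, so the unsaturation ending is -yne.
Choose the numbering such that numbering from this end puts the triple bond at C-1 rather than C-7.
With this numbering: the triple bond between C-1 and C-2; a fluoro group at C-3.
Putting it together: 3-fluorooct-1-yne.

3-fluorooct-1-yne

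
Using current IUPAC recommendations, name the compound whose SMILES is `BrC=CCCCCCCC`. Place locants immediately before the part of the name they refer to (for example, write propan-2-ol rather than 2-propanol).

The longest chain bearing the multiple bond is 9 carbons long (nonane).
A C=C double bond in the chain gives the infix -ene-.
Number the chain so that numbering from this end puts the double bond at C-1 rather than C-8.
With this numbering: the double bond between C-1 and C-2; a bromo group at C-1.
Putting it together: 1-bromonon-1-ene.

1-bromonon-1-ene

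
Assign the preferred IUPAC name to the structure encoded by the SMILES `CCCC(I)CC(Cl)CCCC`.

The parent chain contains 10 carbons (decane).
Number the chain so that the substituent locant set {4,6} is lower than {5,7} at the first point of difference.
That gives a chloro group at C-6; an iodo group at C-4.
The substituents are ordered alphabetically, ignoring any di-/tri- multipliers.
Assembling the pieces gives 6-chloro-4-iododecane.

6-chloro-4-iododecane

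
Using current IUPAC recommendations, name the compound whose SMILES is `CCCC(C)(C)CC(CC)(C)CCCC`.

The longest carbon chain is 10 atoms: the parent is decane.
Choose the numbering such that the substituent locant set {4,4,6,6} is lower than {5,5,7,7} at the first point of difference.
That gives an ethyl group at C-6; methyl groups at C-4 (×2) and C-6.
The substituents are ordered alphabetically, ignoring any di-/tri- multipliers.
The name is 6-ethyl-4,4,6-trimethyldecane.

6-ethyl-4,4,6-trimethyldecane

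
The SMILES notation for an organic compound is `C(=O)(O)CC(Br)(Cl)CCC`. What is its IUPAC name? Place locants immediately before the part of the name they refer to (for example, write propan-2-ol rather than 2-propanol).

The longest carbon chain that includes the –COOH group has 6 carbons, so the parent hydride is hexane.
A carboxylic acid (terminal –COOH) is the principal characteristic group, giving the suffix -oic acid.
Number the chain so that the carboxylic acid carbon is C-1 by definition.
That gives a bromo group at C-3; a chloro group at C-3.
The substituents are ordered alphabetically, ignoring any di-/tri- multipliers.
Assembling the pieces gives 3-bromo-3-chlorohexanoic acid.

3-bromo-3-chlorohexanoic acid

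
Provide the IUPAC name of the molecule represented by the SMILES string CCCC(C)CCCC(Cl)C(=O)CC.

Counting along the main chain through the carbonyl gives 11 carbons: the parent is undecane.
A ketone (C=O on an internal carbon) is the principal characteristic group, giving the suffix -one.
Number the chain so that numbering from this end puts the carbonyl group at C-3 rather than C-9.
That gives the carbonyl at C-3; a chloro group at C-4; a methyl group at C-8.
The substituents are ordered alphabetically, ignoring any di-/tri- multipliers.
Assembling the pieces gives 4-chloro-8-methylundecan-3-one.

4-chloro-8-methylundecan-3-one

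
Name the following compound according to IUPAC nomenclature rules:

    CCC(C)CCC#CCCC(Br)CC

3-bromo-10-methyldodec-6-yne

Counting along the main chain through the multiple bond gives 12 carbons: the parent is dodecane.
There is one C≡C triple bond, indicated by the ending -yne.
Choose the numbering such that the locant sets are identical either way, so the alphabetically earlier bromo substituent takes the lower locant (3 rather than 10).
This places the triple bond between C-6 and C-7; a bromo group at C-3; a methyl group at C-10.
Prefixes are listed alphabetically: bromo, methyl.
Assembling the pieces gives 3-bromo-10-methyldodec-6-yne.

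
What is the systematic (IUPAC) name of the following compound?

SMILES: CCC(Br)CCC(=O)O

The longest carbon chain that includes the –COOH group has 6 carbons, so the parent hydride is hexane.
A carboxylic acid (terminal –COOH) is the principal characteristic group, giving the suffix -oic acid.
Choose the numbering such that the carboxylic acid carbon is C-1 by definition.
With this numbering: a bromo group at C-4.
Putting it together: 4-bromohexanoic acid.

4-bromohexanoic acid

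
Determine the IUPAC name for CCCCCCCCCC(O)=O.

decanoic acid

The longest carbon chain that includes the –COOH group has 10 carbons, so the parent hydride is decane.
The principal characteristic group is a carboxylic acid (terminal –COOH), named with the suffix -oic acid.
Choose the numbering such that the carboxylic acid carbon is C-1 by definition.
Assembling the pieces gives decanoic acid.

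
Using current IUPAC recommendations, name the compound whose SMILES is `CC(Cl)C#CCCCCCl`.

Counting along the main chain through the multiple bond gives 8 carbons: the parent is octane.
A C≡C triple bond in the chain gives the infix -yne-.
The numbering direction is chosen so that numbering from this end puts the triple bond at C-3 rather than C-5.
This places the triple bond between C-3 and C-4; chloro groups at C-2 and C-8.
The name is 2,8-dichlorooct-3-yne.

2,8-dichlorooct-3-yne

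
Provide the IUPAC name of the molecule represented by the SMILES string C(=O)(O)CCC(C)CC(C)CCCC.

Counting along the main chain through the –COOH group gives 10 carbons: the parent is decane.
A carboxylic acid (terminal –COOH) is the principal characteristic group, giving the suffix -oic acid.
Choose the numbering such that the carboxylic acid carbon is C-1 by definition.
This places methyl groups at C-4 and C-6.
Putting it together: 4,6-dimethyldecanoic acid.

4,6-dimethyldecanoic acid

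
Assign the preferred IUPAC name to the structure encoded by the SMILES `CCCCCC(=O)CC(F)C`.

The longest carbon chain that includes the carbonyl has 9 carbons, so the parent hydride is nonane.
The highest-priority functional group is a ketone (C=O on an internal carbon), so the name ends in -one.
The numbering direction is chosen so that numbering from this end puts the carbonyl group at C-4 rather than C-6.
With this numbering: the carbonyl at C-4; a fluoro group at C-2.
The name is 2-fluorononan-4-one.

2-fluorononan-4-one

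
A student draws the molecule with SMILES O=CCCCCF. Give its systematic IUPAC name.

The longest carbon chain that includes the –CHO group has 5 carbons, so the parent hydride is pentane.
An aldehyde (terminal –CHO) is the principal characteristic group, giving the suffix -al.
The numbering direction is chosen so that the aldehyde carbon is C-1 by definition.
This places a fluoro group at C-5.
The name is 5-fluoropentanal.

5-fluoropentanal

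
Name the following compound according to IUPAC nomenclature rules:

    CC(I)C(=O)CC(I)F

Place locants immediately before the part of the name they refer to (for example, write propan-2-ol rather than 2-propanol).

1-fluoro-1,4-diiodopentan-3-one

Counting along the main chain through the carbonyl gives 5 carbons: the parent is pentane.
The highest-priority functional group is a ketone (C=O on an internal carbon), so the name ends in -one.
Number the chain so that the substituent locant set {1,1,4} is lower than {2,5,5} at the first point of difference.
That gives the carbonyl at C-3; a fluoro group at C-1; iodo groups at C-1 and C-4.
Substituent prefixes are cited in alphabetical order (multiplying prefixes like di-/tri- are ignored for ordering).
Putting it together: 1-fluoro-1,4-diiodopentan-3-one.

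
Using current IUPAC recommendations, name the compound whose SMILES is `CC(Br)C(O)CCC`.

The longest carbon chain that includes the –OH group has 6 carbons, so the parent hydride is hexane.
The principal characteristic group is an alcohol (–OH), named with the suffix -ol.
Number the chain so that numbering from this end puts the hydroxyl group at C-3 rather than C-4.
This places the hydroxyl at C-3; a bromo group at C-2.
Putting it together: 2-bromohexan-3-ol.

2-bromohexan-3-ol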